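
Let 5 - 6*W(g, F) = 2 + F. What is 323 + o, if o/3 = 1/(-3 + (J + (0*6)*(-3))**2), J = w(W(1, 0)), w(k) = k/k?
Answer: 643/2 ≈ 321.50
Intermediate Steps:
W(g, F) = 1/2 - F/6 (W(g, F) = 5/6 - (2 + F)/6 = 5/6 + (-1/3 - F/6) = 1/2 - F/6)
w(k) = 1
J = 1
o = -3/2 (o = 3/(-3 + (1 + (0*6)*(-3))**2) = 3/(-3 + (1 + 0*(-3))**2) = 3/(-3 + (1 + 0)**2) = 3/(-3 + 1**2) = 3/(-3 + 1) = 3/(-2) = 3*(-1/2) = -3/2 ≈ -1.5000)
323 + o = 323 - 3/2 = 643/2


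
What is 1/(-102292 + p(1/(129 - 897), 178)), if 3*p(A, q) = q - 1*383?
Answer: -3/307081 ≈ -9.7694e-6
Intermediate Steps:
p(A, q) = -383/3 + q/3 (p(A, q) = (q - 1*383)/3 = (q - 383)/3 = (-383 + q)/3 = -383/3 + q/3)
1/(-102292 + p(1/(129 - 897), 178)) = 1/(-102292 + (-383/3 + (1/3)*178)) = 1/(-102292 + (-383/3 + 178/3)) = 1/(-102292 - 205/3) = 1/(-307081/3) = -3/307081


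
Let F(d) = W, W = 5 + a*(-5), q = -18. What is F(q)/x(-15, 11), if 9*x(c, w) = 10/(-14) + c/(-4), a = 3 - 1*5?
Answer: 756/17 ≈ 44.471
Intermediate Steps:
a = -2 (a = 3 - 5 = -2)
W = 15 (W = 5 - 2*(-5) = 5 + 10 = 15)
F(d) = 15
x(c, w) = -5/63 - c/36 (x(c, w) = (10/(-14) + c/(-4))/9 = (10*(-1/14) + c*(-¼))/9 = (-5/7 - c/4)/9 = -5/63 - c/36)
F(q)/x(-15, 11) = 15/(-5/63 - 1/36*(-15)) = 15/(-5/63 + 5/12) = 15/(85/252) = 15*(252/85) = 756/17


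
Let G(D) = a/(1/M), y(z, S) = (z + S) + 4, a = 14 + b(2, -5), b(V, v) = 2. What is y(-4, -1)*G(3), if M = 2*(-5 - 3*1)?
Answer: 256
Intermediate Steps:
M = -16 (M = 2*(-5 - 3) = 2*(-8) = -16)
a = 16 (a = 14 + 2 = 16)
y(z, S) = 4 + S + z (y(z, S) = (S + z) + 4 = 4 + S + z)
G(D) = -256 (G(D) = 16/(1/(-16)) = 16/(-1/16) = 16*(-16) = -256)
y(-4, -1)*G(3) = (4 - 1 - 4)*(-256) = -1*(-256) = 256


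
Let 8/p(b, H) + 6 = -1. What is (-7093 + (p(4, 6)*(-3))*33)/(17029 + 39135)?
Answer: -48859/393148 ≈ -0.12428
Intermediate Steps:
p(b, H) = -8/7 (p(b, H) = 8/(-6 - 1) = 8/(-7) = 8*(-1/7) = -8/7)
(-7093 + (p(4, 6)*(-3))*33)/(17029 + 39135) = (-7093 - 8/7*(-3)*33)/(17029 + 39135) = (-7093 + (24/7)*33)/56164 = (-7093 + 792/7)*(1/56164) = -48859/7*1/56164 = -48859/393148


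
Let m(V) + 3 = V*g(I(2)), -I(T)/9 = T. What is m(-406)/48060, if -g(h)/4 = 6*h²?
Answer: 1052351/16020 ≈ 65.690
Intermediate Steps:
I(T) = -9*T
g(h) = -24*h²
m(V) = -3 - 7776*V (m(V) = -3 + V*(-24*(-9*2)²) = -3 + V*(-24*(-18)²) = -3 + V*(-24*324) = -3 + V*(-7776) = -3 - 7776*V)
m(-406)/48060 = (-3 - 7776*(-406))/48060 = (-3 + 3157056)*(1/48060) = 3157053*(1/48060) = 1052351/16020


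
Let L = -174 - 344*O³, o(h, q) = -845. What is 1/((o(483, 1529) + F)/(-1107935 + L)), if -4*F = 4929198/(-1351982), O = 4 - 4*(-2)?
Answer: 4603609572524/2282384981 ≈ 2017.0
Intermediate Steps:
O = 12 (O = 4 + 8 = 12)
F = 2464599/2703964 (F = -2464599/(2*(-1351982)) = -2464599*(-1)/(2*1351982) = -¼*(-2464599/675991) = 2464599/2703964 ≈ 0.91148)
L = -594606 (L = -174 - 344*12³ = -174 - 344*1728 = -174 - 594432 = -594606)
1/((o(483, 1529) + F)/(-1107935 + L)) = 1/((-845 + 2464599/2703964)/(-1107935 - 594606)) = 1/(-2282384981/2703964/(-1702541)) = 1/(-2282384981/2703964*(-1/1702541)) = 1/(2282384981/4603609572524) = 4603609572524/2282384981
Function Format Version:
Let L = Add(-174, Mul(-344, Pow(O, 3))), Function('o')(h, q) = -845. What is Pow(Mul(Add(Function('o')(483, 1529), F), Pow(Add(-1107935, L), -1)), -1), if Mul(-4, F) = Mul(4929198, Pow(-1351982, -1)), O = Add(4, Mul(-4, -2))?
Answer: Rational(4603609572524, 2282384981) ≈ 2017.0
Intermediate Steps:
O = 12 (O = Add(4, 8) = 12)
F = Rational(2464599, 2703964) (F = Mul(Rational(-1, 4), Mul(4929198, Pow(-1351982, -1))) = Mul(Rational(-1, 4), Mul(4929198, Rational(-1, 1351982))) = Mul(Rational(-1, 4), Rational(-2464599, 675991)) = Rational(2464599, 2703964) ≈ 0.91148)
L = -594606 (L = Add(-174, Mul(-344, Pow(12, 3))) = Add(-174, Mul(-344, 1728)) = Add(-174, -594432) = -594606)
Pow(Mul(Add(Function('o')(483, 1529), F), Pow(Add(-1107935, L), -1)), -1) = Pow(Mul(Add(-845, Rational(2464599, 2703964)), Pow(Add(-1107935, -594606), -1)), -1) = Pow(Mul(Rational(-2282384981, 2703964), Pow(-1702541, -1)), -1) = Pow(Mul(Rational(-2282384981, 2703964), Rational(-1, 1702541)), -1) = Pow(Rational(2282384981, 4603609572524), -1) = Rational(4603609572524, 2282384981)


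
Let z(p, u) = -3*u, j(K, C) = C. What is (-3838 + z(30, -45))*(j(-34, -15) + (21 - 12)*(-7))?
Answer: 288834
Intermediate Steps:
(-3838 + z(30, -45))*(j(-34, -15) + (21 - 12)*(-7)) = (-3838 - 3*(-45))*(-15 + (21 - 12)*(-7)) = (-3838 + 135)*(-15 + 9*(-7)) = -3703*(-15 - 63) = -3703*(-78) = 288834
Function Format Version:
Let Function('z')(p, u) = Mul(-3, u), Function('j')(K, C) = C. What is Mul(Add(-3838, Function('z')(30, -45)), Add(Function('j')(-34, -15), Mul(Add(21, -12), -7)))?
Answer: 288834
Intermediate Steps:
Mul(Add(-3838, Function('z')(30, -45)), Add(Function('j')(-34, -15), Mul(Add(21, -12), -7))) = Mul(Add(-3838, Mul(-3, -45)), Add(-15, Mul(Add(21, -12), -7))) = Mul(Add(-3838, 135), Add(-15, Mul(9, -7))) = Mul(-3703, Add(-15, -63)) = Mul(-3703, -78) = 288834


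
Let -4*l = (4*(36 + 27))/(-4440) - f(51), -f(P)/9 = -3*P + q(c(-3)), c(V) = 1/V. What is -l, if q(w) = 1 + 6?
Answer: -486201/1480 ≈ -328.51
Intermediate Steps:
q(w) = 7
f(P) = -63 + 27*P (f(P) = -9*(-3*P + 7) = -9*(7 - 3*P) = -63 + 27*P)
l = 486201/1480 (l = -((4*(36 + 27))/(-4440) - (-63 + 27*51))/4 = -((4*63)*(-1/4440) - (-63 + 1377))/4 = -(252*(-1/4440) - 1*1314)/4 = -(-21/370 - 1314)/4 = -¼*(-486201/370) = 486201/1480 ≈ 328.51)
-l = -1*486201/1480 = -486201/1480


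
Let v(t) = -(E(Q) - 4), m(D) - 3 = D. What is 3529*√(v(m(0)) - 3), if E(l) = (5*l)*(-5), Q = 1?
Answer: 3529*√26 ≈ 17994.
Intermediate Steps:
E(l) = -25*l
m(D) = 3 + D
v(t) = 29 (v(t) = -(-25*1 - 4) = -(-25 - 4) = -1*(-29) = 29)
3529*√(v(m(0)) - 3) = 3529*√(29 - 3) = 3529*√26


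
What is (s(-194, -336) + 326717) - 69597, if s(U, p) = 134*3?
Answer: 257522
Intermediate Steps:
s(U, p) = 402
(s(-194, -336) + 326717) - 69597 = (402 + 326717) - 69597 = 327119 - 69597 = 257522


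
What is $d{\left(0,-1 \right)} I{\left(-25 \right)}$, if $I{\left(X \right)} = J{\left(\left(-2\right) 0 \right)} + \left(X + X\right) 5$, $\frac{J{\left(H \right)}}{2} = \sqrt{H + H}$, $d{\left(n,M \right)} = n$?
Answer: $0$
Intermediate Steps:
$J{\left(H \right)} = 2 \sqrt{2} \sqrt{H}$ ($J{\left(H \right)} = 2 \sqrt{H + H} = 2 \sqrt{2 H} = 2 \sqrt{2} \sqrt{H}$)
$I{\left(X \right)} = 10 X$ ($I{\left(X \right)} = 2 \sqrt{2} \sqrt{\left(-2\right) 0} + \left(X + X\right) 5 = 2 \sqrt{2} \sqrt{0} + 2 X 5 = 2 \sqrt{2} \cdot 0 + 10 X = 0 + 10 X = 10 X$)
$d{\left(0,-1 \right)} I{\left(-25 \right)} = 0 \cdot 10 \left(-25\right) = 0 \left(-250\right) = 0$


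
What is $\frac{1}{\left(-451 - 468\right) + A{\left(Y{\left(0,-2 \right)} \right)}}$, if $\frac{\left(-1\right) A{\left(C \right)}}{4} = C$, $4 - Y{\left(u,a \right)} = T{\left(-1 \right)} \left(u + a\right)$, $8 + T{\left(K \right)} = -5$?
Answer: $- \frac{1}{831} \approx -0.0012034$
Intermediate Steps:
$T{\left(K \right)} = -13$ ($T{\left(K \right)} = -8 - 5 = -13$)
$Y{\left(u,a \right)} = 4 + 13 a + 13 u$ ($Y{\left(u,a \right)} = 4 - - 13 \left(u + a\right) = 4 - - 13 \left(a + u\right) = 4 - \left(- 13 a - 13 u\right) = 4 + \left(13 a + 13 u\right) = 4 + 13 a + 13 u$)
$A{\left(C \right)} = - 4 C$
$\frac{1}{\left(-451 - 468\right) + A{\left(Y{\left(0,-2 \right)} \right)}} = \frac{1}{\left(-451 - 468\right) - 4 \left(4 + 13 \left(-2\right) + 13 \cdot 0\right)} = \frac{1}{\left(-451 - 468\right) - 4 \left(4 - 26 + 0\right)} = \frac{1}{-919 - -88} = \frac{1}{-919 + 88} = \frac{1}{-831} = - \frac{1}{831}$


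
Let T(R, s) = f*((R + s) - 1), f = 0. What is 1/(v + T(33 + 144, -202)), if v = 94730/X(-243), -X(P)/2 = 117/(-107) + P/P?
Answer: 2/1013611 ≈ 1.9731e-6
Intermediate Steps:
X(P) = 20/107 (X(P) = -2*(117/(-107) + P/P) = -2*(117*(-1/107) + 1) = -2*(-117/107 + 1) = -2*(-10/107) = 20/107)
v = 1013611/2 (v = 94730/(20/107) = 94730*(107/20) = 1013611/2 ≈ 5.0681e+5)
T(R, s) = 0 (T(R, s) = 0*((R + s) - 1) = 0*(-1 + R + s) = 0)
1/(v + T(33 + 144, -202)) = 1/(1013611/2 + 0) = 1/(1013611/2) = 2/1013611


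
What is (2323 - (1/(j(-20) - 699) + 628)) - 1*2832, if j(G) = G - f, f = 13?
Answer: -832283/732 ≈ -1137.0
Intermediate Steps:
j(G) = -13 + G (j(G) = G - 1*13 = G - 13 = -13 + G)
(2323 - (1/(j(-20) - 699) + 628)) - 1*2832 = (2323 - (1/((-13 - 20) - 699) + 628)) - 1*2832 = (2323 - (1/(-33 - 699) + 628)) - 2832 = (2323 - (1/(-732) + 628)) - 2832 = (2323 - (-1/732 + 628)) - 2832 = (2323 - 1*459695/732) - 2832 = (2323 - 459695/732) - 2832 = 1240741/732 - 2832 = -832283/732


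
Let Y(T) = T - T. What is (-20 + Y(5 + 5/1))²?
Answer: 400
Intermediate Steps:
Y(T) = 0
(-20 + Y(5 + 5/1))² = (-20 + 0)² = (-20)² = 400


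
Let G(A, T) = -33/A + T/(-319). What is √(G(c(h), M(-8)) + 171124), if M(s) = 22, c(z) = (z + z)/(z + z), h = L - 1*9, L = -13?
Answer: 3*√15987497/29 ≈ 413.63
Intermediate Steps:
h = -22 (h = -13 - 1*9 = -13 - 9 = -22)
c(z) = 1 (c(z) = (2*z)/((2*z)) = (2*z)*(1/(2*z)) = 1)
G(A, T) = -33/A - T/319 (G(A, T) = -33/A + T*(-1/319) = -33/A - T/319)
√(G(c(h), M(-8)) + 171124) = √((-33/1 - 1/319*22) + 171124) = √((-33*1 - 2/29) + 171124) = √((-33 - 2/29) + 171124) = √(-959/29 + 171124) = √(4961637/29) = 3*√15987497/29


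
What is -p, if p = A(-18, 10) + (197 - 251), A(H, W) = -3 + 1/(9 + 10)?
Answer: 1082/19 ≈ 56.947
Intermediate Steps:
A(H, W) = -56/19 (A(H, W) = -3 + 1/19 = -56/19)
p = -1082/19 (p = -56/19 + (197 - 251) = -56/19 - 54 = -1082/19 ≈ -56.947)
-p = -1*(-1082/19) = 1082/19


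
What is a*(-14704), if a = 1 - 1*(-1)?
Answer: -29408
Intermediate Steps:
a = 2 (a = 1 + 1 = 2)
a*(-14704) = 2*(-14704) = -29408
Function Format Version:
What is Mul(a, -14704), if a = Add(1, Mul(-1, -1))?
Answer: -29408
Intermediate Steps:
a = 2 (a = Add(1, 1) = 2)
Mul(a, -14704) = Mul(2, -14704) = -29408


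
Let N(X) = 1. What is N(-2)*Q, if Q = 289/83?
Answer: 289/83 ≈ 3.4819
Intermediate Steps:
Q = 289/83 (Q = 289*(1/83) = 289/83 ≈ 3.4819)
N(-2)*Q = 1*(289/83) = 289/83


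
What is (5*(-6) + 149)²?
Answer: 14161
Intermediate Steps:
(5*(-6) + 149)² = (-30 + 149)² = 119² = 14161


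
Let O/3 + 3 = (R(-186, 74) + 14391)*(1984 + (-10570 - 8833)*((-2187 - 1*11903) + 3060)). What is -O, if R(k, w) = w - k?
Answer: -9406692453513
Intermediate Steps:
O = 9406692453513 (O = -9 + 3*(((74 - 1*(-186)) + 14391)*(1984 + (-10570 - 8833)*((-2187 - 1*11903) + 3060))) = -9 + 3*(((74 + 186) + 14391)*(1984 - 19403*((-2187 - 11903) + 3060))) = -9 + 3*((260 + 14391)*(1984 - 19403*(-14090 + 3060))) = -9 + 3*(14651*(1984 - 19403*(-11030))) = -9 + 3*(14651*(1984 + 214015090)) = -9 + 3*(14651*214017074) = -9 + 3*3135564151174 = -9 + 9406692453522 = 9406692453513)
-O = -1*9406692453513 = -9406692453513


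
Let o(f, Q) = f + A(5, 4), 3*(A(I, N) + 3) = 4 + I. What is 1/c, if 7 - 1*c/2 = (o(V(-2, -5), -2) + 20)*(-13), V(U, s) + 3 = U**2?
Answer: 1/560 ≈ 0.0017857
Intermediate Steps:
A(I, N) = -5/3 + I/3 (A(I, N) = -3 + (4 + I)/3 = -3 + (4/3 + I/3) = -5/3 + I/3)
V(U, s) = -3 + U**2
o(f, Q) = f (o(f, Q) = f + (-5/3 + (1/3)*5) = f + (-5/3 + 5/3) = f + 0 = f)
c = 560 (c = 14 - 2*((-3 + (-2)**2) + 20)*(-13) = 14 - 2*((-3 + 4) + 20)*(-13) = 14 - 2*(1 + 20)*(-13) = 14 - 42*(-13) = 14 - 2*(-273) = 14 + 546 = 560)
1/c = 1/560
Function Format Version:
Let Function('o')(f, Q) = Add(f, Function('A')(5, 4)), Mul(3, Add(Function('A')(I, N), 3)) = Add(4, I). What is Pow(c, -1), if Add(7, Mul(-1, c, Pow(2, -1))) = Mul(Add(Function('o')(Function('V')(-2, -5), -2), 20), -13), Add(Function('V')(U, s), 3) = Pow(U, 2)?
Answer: Rational(1, 560) ≈ 0.0017857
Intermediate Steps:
Function('A')(I, N) = Add(Rational(-5, 3), Mul(Rational(1, 3), I)) (Function('A')(I, N) = Add(-3, Mul(Rational(1, 3), Add(4, I))) = Add(-3, Add(Rational(4, 3), Mul(Rational(1, 3), I))) = Add(Rational(-5, 3), Mul(Rational(1, 3), I)))
Function('V')(U, s) = Add(-3, Pow(U, 2))
Function('o')(f, Q) = f (Function('o')(f, Q) = Add(f, Add(Rational(-5, 3), Mul(Rational(1, 3), 5))) = Add(f, Add(Rational(-5, 3), Rational(5, 3))) = Add(f, 0) = f)
c = 560 (c = Add(14, Mul(-2, Mul(Add(Add(-3, Pow(-2, 2)), 20), -13))) = Add(14, Mul(-2, Mul(Add(Add(-3, 4), 20), -13))) = Add(14, Mul(-2, Mul(Add(1, 20), -13))) = Add(14, Mul(-2, Mul(21, -13))) = Add(14, Mul(-2, -273)) = Add(14, 546) = 560)
Pow(c, -1) = Pow(560, -1) = Rational(1, 560)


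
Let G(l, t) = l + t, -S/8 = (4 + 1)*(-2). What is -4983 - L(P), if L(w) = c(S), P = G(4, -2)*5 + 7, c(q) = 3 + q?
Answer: -5066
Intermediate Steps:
S = 80 (S = -8*(4 + 1)*(-2) = -40*(-2) = -8*(-10) = 80)
P = 17 (P = (4 - 2)*5 + 7 = 2*5 + 7 = 10 + 7 = 17)
L(w) = 83 (L(w) = 3 + 80 = 83)
-4983 - L(P) = -4983 - 1*83 = -4983 - 83 = -5066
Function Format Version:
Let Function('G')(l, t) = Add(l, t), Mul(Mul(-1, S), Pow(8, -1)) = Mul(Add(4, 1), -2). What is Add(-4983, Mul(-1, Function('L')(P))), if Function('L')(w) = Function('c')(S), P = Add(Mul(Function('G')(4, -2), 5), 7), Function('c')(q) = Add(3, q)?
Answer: -5066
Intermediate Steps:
S = 80 (S = Mul(-8, Mul(Add(4, 1), -2)) = Mul(-8, Mul(5, -2)) = Mul(-8, -10) = 80)
P = 17 (P = Add(Mul(Add(4, -2), 5), 7) = Add(Mul(2, 5), 7) = Add(10, 7) = 17)
Function('L')(w) = 83 (Function('L')(w) = Add(3, 80) = 83)
Add(-4983, Mul(-1, Function('L')(P))) = Add(-4983, Mul(-1, 83)) = Add(-4983, -83) = -5066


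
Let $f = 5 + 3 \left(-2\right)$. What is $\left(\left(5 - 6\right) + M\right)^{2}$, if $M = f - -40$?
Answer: $1444$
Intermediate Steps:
$f = -1$ ($f = 5 - 6 = -1$)
$M = 39$ ($M = -1 - -40 = -1 + 40 = 39$)
$\left(\left(5 - 6\right) + M\right)^{2} = \left(\left(5 - 6\right) + 39\right)^{2} = \left(-1 + 39\right)^{2} = 38^{2} = 1444$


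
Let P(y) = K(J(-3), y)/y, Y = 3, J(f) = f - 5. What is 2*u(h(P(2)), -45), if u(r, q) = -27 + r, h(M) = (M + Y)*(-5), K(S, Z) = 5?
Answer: -109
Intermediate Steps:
J(f) = -5 + f
P(y) = 5/y
h(M) = -15 - 5*M (h(M) = (M + 3)*(-5) = (3 + M)*(-5) = -15 - 5*M)
2*u(h(P(2)), -45) = 2*(-27 + (-15 - 25/2)) = 2*(-27 - 55/2) = 2*(-109/2) = -109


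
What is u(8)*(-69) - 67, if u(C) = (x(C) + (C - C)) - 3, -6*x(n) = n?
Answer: 232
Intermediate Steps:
x(n) = -n/6
u(C) = -3 - C/6 (u(C) = (-C/6 + (C - C)) - 3 = (-C/6 + 0) - 3 = -C/6 - 3 = -3 - C/6)
u(8)*(-69) - 67 = (-3 - ⅙*8)*(-69) - 67 = (-3 - 4/3)*(-69) - 67 = -13/3*(-69) - 67 = 299 - 67 = 232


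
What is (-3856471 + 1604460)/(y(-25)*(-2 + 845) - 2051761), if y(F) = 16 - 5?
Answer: 2252011/2042488 ≈ 1.1026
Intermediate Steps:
y(F) = 11
(-3856471 + 1604460)/(y(-25)*(-2 + 845) - 2051761) = (-3856471 + 1604460)/(11*(-2 + 845) - 2051761) = -2252011/(11*843 - 2051761) = -2252011/(9273 - 2051761) = -2252011/(-2042488) = -2252011*(-1/2042488) = 2252011/2042488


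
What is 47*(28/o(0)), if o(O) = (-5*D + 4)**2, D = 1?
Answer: 1316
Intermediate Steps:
o(O) = 1 (o(O) = (-5*1 + 4)**2 = (-5 + 4)**2 = (-1)**2 = 1)
47*(28/o(0)) = 47*(28/1) = 47*(28*1) = 47*28 = 1316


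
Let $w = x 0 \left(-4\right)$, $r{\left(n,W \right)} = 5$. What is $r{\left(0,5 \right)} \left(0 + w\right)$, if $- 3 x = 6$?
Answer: $0$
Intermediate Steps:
$x = -2$ ($x = \left(- \frac{1}{3}\right) 6 = -2$)
$w = 0$ ($w = \left(-2\right) 0 \left(-4\right) = 0 \left(-4\right) = 0$)
$r{\left(0,5 \right)} \left(0 + w\right) = 5 \left(0 + 0\right) = 5 \cdot 0 = 0$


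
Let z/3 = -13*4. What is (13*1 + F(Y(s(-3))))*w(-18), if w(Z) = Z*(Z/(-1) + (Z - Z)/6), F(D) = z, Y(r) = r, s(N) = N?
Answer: 46332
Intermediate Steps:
z = -156 (z = 3*(-13*4) = 3*(-52) = -156)
F(D) = -156
w(Z) = -Z² (w(Z) = Z*(Z*(-1) + 0*(⅙)) = Z*(-Z + 0) = Z*(-Z) = -Z²)
(13*1 + F(Y(s(-3))))*w(-18) = (13*1 - 156)*(-1*(-18)²) = (13 - 156)*(-1*324) = -143*(-324) = 46332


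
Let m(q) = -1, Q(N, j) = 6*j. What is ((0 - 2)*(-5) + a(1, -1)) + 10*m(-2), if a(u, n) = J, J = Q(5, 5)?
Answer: 30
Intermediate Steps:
J = 30 (J = 6*5 = 30)
a(u, n) = 30
((0 - 2)*(-5) + a(1, -1)) + 10*m(-2) = ((0 - 2)*(-5) + 30) + 10*(-1) = (-2*(-5) + 30) - 10 = (10 + 30) - 10 = 40 - 10 = 30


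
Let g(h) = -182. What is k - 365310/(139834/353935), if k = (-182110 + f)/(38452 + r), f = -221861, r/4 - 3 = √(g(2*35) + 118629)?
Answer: -1990082131889346751/2152255220751 + 134657*√118447/123132012 ≈ -9.2465e+5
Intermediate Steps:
r = 12 + 4*√118447 (r = 12 + 4*√(-182 + 118629) = 12 + 4*√118447 ≈ 1388.6)
k = -403971/(38464 + 4*√118447) (k = (-182110 - 221861)/(38452 + (12 + 4*√118447)) = -403971/(38464 + 4*√118447) ≈ -10.140)
k - 365310/(139834/353935) = (-323715428/30783003 + 134657*√118447/123132012) - 365310/(139834/353935) = (-323715428/30783003 + 134657*√118447/123132012) - 365310/(139834*(1/353935)) = (-323715428/30783003 + 134657*√118447/123132012) - 365310/139834/353935 = (-323715428/30783003 + 134657*√118447/123132012) - 365310*353935/139834 = (-323715428/30783003 + 134657*√118447/123132012) - 64647997425/69917 = -1990082131889346751/2152255220751 + 134657*√118447/123132012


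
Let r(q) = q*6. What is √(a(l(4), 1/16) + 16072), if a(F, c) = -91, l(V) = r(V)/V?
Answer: √15981 ≈ 126.42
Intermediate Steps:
r(q) = 6*q
l(V) = 6 (l(V) = (6*V)/V = 6)
√(a(l(4), 1/16) + 16072) = √(-91 + 16072) = √15981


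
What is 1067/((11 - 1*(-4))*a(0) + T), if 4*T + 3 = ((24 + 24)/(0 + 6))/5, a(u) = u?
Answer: -21340/7 ≈ -3048.6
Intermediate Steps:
T = -7/20 (T = -¾ + (((24 + 24)/(0 + 6))/5)/4 = -¾ + ((48/6)*(⅕))/4 = -¾ + ((48*(⅙))*(⅕))/4 = -¾ + (8*(⅕))/4 = -¾ + (¼)*(8/5) = -¾ + ⅖ = -7/20 ≈ -0.35000)
1067/((11 - 1*(-4))*a(0) + T) = 1067/((11 - 1*(-4))*0 - 7/20) = 1067/((11 + 4)*0 - 7/20) = 1067/(15*0 - 7/20) = 1067/(0 - 7/20) = 1067/(-7/20) = 1067*(-20/7) = -21340/7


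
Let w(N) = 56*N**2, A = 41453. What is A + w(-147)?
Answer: 1251557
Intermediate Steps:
A + w(-147) = 41453 + 56*(-147)**2 = 41453 + 56*21609 = 41453 + 1210104 = 1251557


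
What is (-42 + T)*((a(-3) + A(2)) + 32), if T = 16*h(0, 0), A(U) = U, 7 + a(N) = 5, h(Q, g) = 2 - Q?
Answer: -320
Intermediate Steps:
a(N) = -2 (a(N) = -7 + 5 = -2)
T = 32 (T = 16*(2 - 1*0) = 16*(2 + 0) = 16*2 = 32)
(-42 + T)*((a(-3) + A(2)) + 32) = (-42 + 32)*((-2 + 2) + 32) = -10*(0 + 32) = -10*32 = -320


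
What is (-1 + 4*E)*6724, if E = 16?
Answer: 423612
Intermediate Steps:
(-1 + 4*E)*6724 = (-1 + 4*16)*6724 = (-1 + 64)*6724 = 63*6724 = 423612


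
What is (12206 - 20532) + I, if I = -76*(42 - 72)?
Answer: -6046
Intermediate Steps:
I = 2280 (I = -76*(-30) = 2280)
(12206 - 20532) + I = (12206 - 20532) + 2280 = -8326 + 2280 = -6046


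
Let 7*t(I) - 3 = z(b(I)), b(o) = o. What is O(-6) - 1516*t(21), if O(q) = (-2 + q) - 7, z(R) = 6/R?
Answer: -35603/49 ≈ -726.59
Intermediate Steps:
t(I) = 3/7 + 6/(7*I) (t(I) = 3/7 + (6/I)/7 = 3/7 + 6/(7*I))
O(q) = -9 + q
O(-6) - 1516*t(21) = (-9 - 6) - 4548*(2 + 21)/(7*21) = -15 - 4548*23/(7*21) = -15 - 1516*23/49 = -15 - 34868/49 = -35603/49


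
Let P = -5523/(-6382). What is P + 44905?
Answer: 286589233/6382 ≈ 44906.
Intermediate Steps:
P = 5523/6382 (P = -5523*(-1/6382) = 5523/6382 ≈ 0.86540)
P + 44905 = 5523/6382 + 44905 = 286589233/6382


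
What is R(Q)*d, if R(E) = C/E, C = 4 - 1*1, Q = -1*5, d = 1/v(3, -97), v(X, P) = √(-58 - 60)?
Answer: 3*I*√118/590 ≈ 0.055234*I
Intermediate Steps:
v(X, P) = I*√118 (v(X, P) = √(-118) = I*√118)
d = -I*√118/118 (d = 1/(I*√118) = -I*√118/118 ≈ -0.092057*I)
Q = -5
C = 3 (C = 4 - 1 = 3)
R(E) = 3/E
R(Q)*d = (3/(-5))*(-I*√118/118) = (3*(-⅕))*(-I*√118/118) = -(-3)*I*√118/590 = 3*I*√118/590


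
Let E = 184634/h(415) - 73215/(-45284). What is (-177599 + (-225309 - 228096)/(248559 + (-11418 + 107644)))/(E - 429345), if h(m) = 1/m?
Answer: -554583408498416/237926372979093575 ≈ -0.0023309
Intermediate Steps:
E = 3469800986455/45284 (E = 184634/(1/415) - 73215/(-45284) = 184634/(1/415) - 73215*(-1/45284) = 184634*415 + 73215/45284 = 76623110 + 73215/45284 = 3469800986455/45284 ≈ 7.6623e+7)
(-177599 + (-225309 - 228096)/(248559 + (-11418 + 107644)))/(E - 429345) = (-177599 + (-225309 - 228096)/(248559 + (-11418 + 107644)))/(3469800986455/45284 - 429345) = (-177599 - 453405/(248559 + 96226))/(3450358527475/45284) = (-177599 - 453405/344785)*(45284/3450358527475) = (-177599 - 453405*1/344785)*(45284/3450358527475) = (-177599 - 90681/68957)*(45284/3450358527475) = -12246784924/68957*45284/3450358527475 = -554583408498416/237926372979093575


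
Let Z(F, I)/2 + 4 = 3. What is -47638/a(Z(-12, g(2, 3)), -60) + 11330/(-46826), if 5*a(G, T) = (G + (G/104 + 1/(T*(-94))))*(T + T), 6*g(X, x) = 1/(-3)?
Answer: -3408228278775/3465990281 ≈ -983.33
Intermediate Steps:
g(X, x) = -1/18 (g(X, x) = (1/6)/(-3) = (1/6)*(-1/3) = -1/18)
Z(F, I) = -2 (Z(F, I) = -8 + 2*3 = -8 + 6 = -2)
a(G, T) = 2*T*(-1/(94*T) + 105*G/104)/5 (a(G, T) = ((G + (G/104 + 1/(T*(-94))))*(T + T))/5 = ((G + (G*(1/104) - 1/94/T))*(2*T))/5 = ((G + (G/104 - 1/(94*T)))*(2*T))/5 = ((G + (-1/(94*T) + G/104))*(2*T))/5 = ((-1/(94*T) + 105*G/104)*(2*T))/5 = (2*T*(-1/(94*T) + 105*G/104))/5 = 2*T*(-1/(94*T) + 105*G/104)/5)
-47638/a(Z(-12, g(2, 3)), -60) + 11330/(-46826) = -47638/(-1/235 + (21/52)*(-2)*(-60)) + 11330/(-46826) = -47638/(-1/235 + 630/13) + 11330*(-1/46826) = -47638/148037/3055 - 5665/23413 = -47638*3055/148037 - 5665/23413 = -145534090/148037 - 5665/23413 = -3408228278775/3465990281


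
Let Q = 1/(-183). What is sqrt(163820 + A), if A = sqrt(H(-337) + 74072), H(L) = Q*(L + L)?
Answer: sqrt(5486167980 + 6405*sqrt(2025078))/183 ≈ 405.08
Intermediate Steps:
Q = -1/183 ≈ -0.0054645
H(L) = -2*L/183 (H(L) = -(L + L)/183 = -2*L/183)
A = 35*sqrt(2025078)/183 (A = sqrt(-2/183*(-337) + 74072) = sqrt(674/183 + 74072) = sqrt(13555850/183) = 35*sqrt(2025078)/183 ≈ 272.17)
sqrt(163820 + A) = sqrt(163820 + 35*sqrt(2025078)/183)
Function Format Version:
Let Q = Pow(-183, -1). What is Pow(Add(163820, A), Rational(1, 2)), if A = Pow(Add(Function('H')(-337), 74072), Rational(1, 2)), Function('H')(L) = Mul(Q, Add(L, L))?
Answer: Mul(Rational(1, 183), Pow(Add(5486167980, Mul(6405, Pow(2025078, Rational(1, 2)))), Rational(1, 2))) ≈ 405.08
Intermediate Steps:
Q = Rational(-1, 183) ≈ -0.0054645
Function('H')(L) = Mul(Rational(-2, 183), L) (Function('H')(L) = Mul(Rational(-1, 183), Add(L, L)) = Mul(Rational(-1, 183), Mul(2, L)) = Mul(Rational(-2, 183), L))
A = Mul(Rational(35, 183), Pow(2025078, Rational(1, 2))) (A = Pow(Add(Mul(Rational(-2, 183), -337), 74072), Rational(1, 2)) = Pow(Add(Rational(674, 183), 74072), Rational(1, 2)) = Pow(Rational(13555850, 183), Rational(1, 2)) = Mul(Rational(35, 183), Pow(2025078, Rational(1, 2))) ≈ 272.17)
Pow(Add(163820, A), Rational(1, 2)) = Pow(Add(163820, Mul(Rational(35, 183), Pow(2025078, Rational(1, 2)))), Rational(1, 2))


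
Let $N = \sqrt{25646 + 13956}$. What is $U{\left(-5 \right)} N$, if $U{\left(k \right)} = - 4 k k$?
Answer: $- 100 \sqrt{39602} \approx -19900.0$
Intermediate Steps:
$U{\left(k \right)} = - 4 k^{2}$
$N = \sqrt{39602} \approx 199.0$
$U{\left(-5 \right)} N = - 4 \left(-5\right)^{2} \sqrt{39602} = \left(-4\right) 25 \sqrt{39602} = - 100 \sqrt{39602}$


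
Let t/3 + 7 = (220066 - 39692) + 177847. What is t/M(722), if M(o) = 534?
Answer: 179107/89 ≈ 2012.4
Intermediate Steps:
t = 1074642 (t = -21 + 3*((220066 - 39692) + 177847) = -21 + 3*(180374 + 177847) = -21 + 3*358221 = -21 + 1074663 = 1074642)
t/M(722) = 1074642/534 = 1074642*(1/534) = 179107/89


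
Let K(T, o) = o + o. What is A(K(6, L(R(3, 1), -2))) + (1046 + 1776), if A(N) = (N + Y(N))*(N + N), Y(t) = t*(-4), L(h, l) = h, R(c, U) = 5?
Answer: 2222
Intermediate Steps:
K(T, o) = 2*o
Y(t) = -4*t
A(N) = -6*N**2 (A(N) = (N - 4*N)*(N + N) = (-3*N)*(2*N) = -6*N**2)
A(K(6, L(R(3, 1), -2))) + (1046 + 1776) = -6*(2*5)**2 + (1046 + 1776) = -6*10**2 + 2822 = -6*100 + 2822 = -600 + 2822 = 2222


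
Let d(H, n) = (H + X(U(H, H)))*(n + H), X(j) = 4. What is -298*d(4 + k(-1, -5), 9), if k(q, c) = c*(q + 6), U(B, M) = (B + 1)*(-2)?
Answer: -60792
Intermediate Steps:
U(B, M) = -2 - 2*B (U(B, M) = (1 + B)*(-2) = -2 - 2*B)
k(q, c) = c*(6 + q)
d(H, n) = (4 + H)*(H + n) (d(H, n) = (H + 4)*(n + H) = (4 + H)*(H + n))
-298*d(4 + k(-1, -5), 9) = -298*((4 - 5*(6 - 1))² + 4*(4 - 5*(6 - 1)) + 4*9 + (4 - 5*(6 - 1))*9) = -298*((4 - 5*5)² + 4*(4 - 5*5) + 36 + (4 - 5*5)*9) = -298*((4 - 25)² + 4*(4 - 25) + 36 + (4 - 25)*9) = -298*((-21)² + 4*(-21) + 36 - 21*9) = -298*(441 - 84 + 36 - 189) = -298*204 = -60792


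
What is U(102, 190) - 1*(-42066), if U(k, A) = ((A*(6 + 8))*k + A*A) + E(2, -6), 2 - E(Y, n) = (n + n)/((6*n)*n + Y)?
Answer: 38094198/109 ≈ 3.4949e+5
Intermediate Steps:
E(Y, n) = 2 - 2*n/(Y + 6*n**2) (E(Y, n) = 2 - (n + n)/((6*n)*n + Y) = 2 - 2*n/(6*n**2 + Y) = 2 - 2*n/(Y + 6*n**2))
U(k, A) = 224/109 + A**2 + 14*A*k (U(k, A) = ((A*(6 + 8))*k + A*A) + 2*(2 - 1*(-6) + 6*(-6)**2)/(2 + 6*(-6)**2) = ((A*14)*k + A**2) + 2*(2 + 6 + 6*36)/(2 + 6*36) = ((14*A)*k + A**2) + 2*(2 + 6 + 216)/(2 + 216) = (14*A*k + A**2) + 2*224/218 = (A**2 + 14*A*k) + 2*(1/218)*224 = (A**2 + 14*A*k) + 224/109 = 224/109 + A**2 + 14*A*k)
U(102, 190) - 1*(-42066) = (224/109 + 190**2 + 14*190*102) - 1*(-42066) = (224/109 + 36100 + 271320) + 42066 = 33509004/109 + 42066 = 38094198/109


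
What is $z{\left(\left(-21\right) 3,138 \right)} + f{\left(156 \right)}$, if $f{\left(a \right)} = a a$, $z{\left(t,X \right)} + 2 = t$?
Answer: $24271$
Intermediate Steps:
$z{\left(t,X \right)} = -2 + t$
$f{\left(a \right)} = a^{2}$
$z{\left(\left(-21\right) 3,138 \right)} + f{\left(156 \right)} = \left(-2 - 63\right) + 156^{2} = \left(-2 - 63\right) + 24336 = -65 + 24336 = 24271$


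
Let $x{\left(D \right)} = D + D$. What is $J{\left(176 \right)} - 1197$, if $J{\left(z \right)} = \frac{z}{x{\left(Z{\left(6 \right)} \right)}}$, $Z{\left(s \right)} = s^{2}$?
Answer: $- \frac{10751}{9} \approx -1194.6$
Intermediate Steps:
$x{\left(D \right)} = 2 D$
$J{\left(z \right)} = \frac{z}{72}$ ($J{\left(z \right)} = \frac{z}{2 \cdot 6^{2}} = \frac{z}{2 \cdot 36} = \frac{z}{72}$)
$J{\left(176 \right)} - 1197 = \frac{1}{72} \cdot 176 - 1197 = \frac{22}{9} - 1197 = - \frac{10751}{9}$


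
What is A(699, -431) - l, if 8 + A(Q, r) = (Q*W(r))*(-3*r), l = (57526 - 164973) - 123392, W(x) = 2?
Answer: 2038445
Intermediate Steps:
l = -230839 (l = -107447 - 123392 = -230839)
A(Q, r) = -8 - 6*Q*r (A(Q, r) = -8 + (Q*2)*(-3*r) = -8 + (2*Q)*(-3*r) = -8 - 6*Q*r)
A(699, -431) - l = (-8 - 6*699*(-431)) - 1*(-230839) = (-8 + 1807614) + 230839 = 1807606 + 230839 = 2038445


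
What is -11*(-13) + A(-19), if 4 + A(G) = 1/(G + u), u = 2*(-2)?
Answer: 3196/23 ≈ 138.96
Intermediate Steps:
u = -4
A(G) = -4 + 1/(-4 + G) (A(G) = -4 + 1/(G - 4) = -4 + 1/(-4 + G))
-11*(-13) + A(-19) = -11*(-13) + (17 - 4*(-19))/(-4 - 19) = 143 + (17 + 76)/(-23) = 143 - 1/23*93 = 143 - 93/23 = 3196/23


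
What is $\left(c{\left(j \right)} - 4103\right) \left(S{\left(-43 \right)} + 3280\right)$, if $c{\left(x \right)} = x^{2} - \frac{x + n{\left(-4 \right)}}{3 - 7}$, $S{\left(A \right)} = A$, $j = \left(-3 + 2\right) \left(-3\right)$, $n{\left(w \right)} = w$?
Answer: $- \frac{53012349}{4} \approx -1.3253 \cdot 10^{7}$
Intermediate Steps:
$j = 3$ ($j = \left(-1\right) \left(-3\right) = 3$)
$c{\left(x \right)} = -1 + x^{2} + \frac{x}{4}$ ($c{\left(x \right)} = x^{2} - \frac{x - 4}{3 - 7} = x^{2} - \frac{-4 + x}{-4} = x^{2} - \left(-4 + x\right) \left(- \frac{1}{4}\right) = x^{2} - \left(1 - \frac{x}{4}\right) = x^{2} + \left(-1 + \frac{x}{4}\right) = -1 + x^{2} + \frac{x}{4}$)
$\left(c{\left(j \right)} - 4103\right) \left(S{\left(-43 \right)} + 3280\right) = \left(\left(-1 + 3^{2} + \frac{1}{4} \cdot 3\right) - 4103\right) \left(-43 + 3280\right) = \left(\left(-1 + 9 + \frac{3}{4}\right) - 4103\right) 3237 = \left(\frac{35}{4} - 4103\right) 3237 = \left(- \frac{16377}{4}\right) 3237 = - \frac{53012349}{4}$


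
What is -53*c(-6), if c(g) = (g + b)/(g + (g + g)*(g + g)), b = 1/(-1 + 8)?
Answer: 2173/966 ≈ 2.2495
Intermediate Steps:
b = ⅐ (b = 1/7 = ⅐ ≈ 0.14286)
c(g) = (⅐ + g)/(g + 4*g²) (c(g) = (g + ⅐)/(g + (g + g)*(g + g)) = (⅐ + g)/(g + (2*g)*(2*g)) = (⅐ + g)/(g + 4*g²))
-53*c(-6) = -53*(⅐ - 6)/((-6)*(1 + 4*(-6))) = -(-53)*(-41)/(6*(1 - 24)*7) = -(-53)*(-41)/(6*(-23)*7) = -(-53)*(-1)*(-41)/(6*23*7) = -53*(-41/966) = 2173/966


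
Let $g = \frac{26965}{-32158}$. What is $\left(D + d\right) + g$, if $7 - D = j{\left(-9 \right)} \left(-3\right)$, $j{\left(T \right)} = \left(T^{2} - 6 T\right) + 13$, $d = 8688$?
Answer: $\frac{293864997}{32158} \approx 9138.2$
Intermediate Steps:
$g = - \frac{26965}{32158}$ ($g = 26965 \left(- \frac{1}{32158}\right) = - \frac{26965}{32158} \approx -0.83852$)
$j{\left(T \right)} = 13 + T^{2} - 6 T$
$D = 451$ ($D = 7 - \left(13 + \left(-9\right)^{2} - -54\right) \left(-3\right) = 7 - \left(13 + 81 + 54\right) \left(-3\right) = 7 - 148 \left(-3\right) = 7 - -444 = 7 + 444 = 451$)
$\left(D + d\right) + g = \left(451 + 8688\right) - \frac{26965}{32158} = 9139 - \frac{26965}{32158} = \frac{293864997}{32158}$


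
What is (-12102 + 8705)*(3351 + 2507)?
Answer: -19899626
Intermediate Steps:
(-12102 + 8705)*(3351 + 2507) = -3397*5858 = -19899626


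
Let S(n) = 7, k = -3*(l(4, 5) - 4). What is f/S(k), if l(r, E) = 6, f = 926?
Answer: 926/7 ≈ 132.29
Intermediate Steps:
k = -6 (k = -3*(6 - 4) = -3*2 = -6)
f/S(k) = 926/7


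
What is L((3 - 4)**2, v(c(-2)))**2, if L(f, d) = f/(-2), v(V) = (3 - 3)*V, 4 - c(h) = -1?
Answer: 1/4 ≈ 0.25000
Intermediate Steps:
c(h) = 5 (c(h) = 4 - 1*(-1) = 4 + 1 = 5)
v(V) = 0 (v(V) = 0*V = 0)
L(f, d) = -f/2 (L(f, d) = f*(-1/2) = -f/2)
L((3 - 4)**2, v(c(-2)))**2 = (-(3 - 4)**2/2)**2 = (-1/2*(-1)**2)**2 = (-1/2*1)**2 = (-1/2)**2 = 1/4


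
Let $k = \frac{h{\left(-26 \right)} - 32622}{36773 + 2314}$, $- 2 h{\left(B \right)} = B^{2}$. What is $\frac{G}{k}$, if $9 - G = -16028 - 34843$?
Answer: $- \frac{6214833}{103} \approx -60338.0$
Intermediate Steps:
$h{\left(B \right)} = - \frac{B^{2}}{2}$
$k = - \frac{32960}{39087}$ ($k = \frac{- \frac{\left(-26\right)^{2}}{2} - 32622}{36773 + 2314} = \frac{\left(- \frac{1}{2}\right) 676 - 32622}{39087} = \left(-338 - 32622\right) \frac{1}{39087} = \left(-32960\right) \frac{1}{39087} = - \frac{32960}{39087} \approx -0.84325$)
$G = 50880$ ($G = 9 - \left(-16028 - 34843\right) = 9 - -50871 = 9 + 50871 = 50880$)
$\frac{G}{k} = \frac{50880}{- \frac{32960}{39087}} = 50880 \left(- \frac{39087}{32960}\right) = - \frac{6214833}{103}$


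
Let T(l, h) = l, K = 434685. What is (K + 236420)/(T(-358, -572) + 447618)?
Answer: 134221/89452 ≈ 1.5005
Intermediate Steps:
(K + 236420)/(T(-358, -572) + 447618) = (434685 + 236420)/(-358 + 447618) = 671105/447260 = 671105*(1/447260) = 134221/89452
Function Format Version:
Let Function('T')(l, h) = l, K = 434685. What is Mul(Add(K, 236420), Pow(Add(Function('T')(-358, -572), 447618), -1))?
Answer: Rational(134221, 89452) ≈ 1.5005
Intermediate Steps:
Mul(Add(K, 236420), Pow(Add(Function('T')(-358, -572), 447618), -1)) = Mul(Add(434685, 236420), Pow(Add(-358, 447618), -1)) = Mul(671105, Pow(447260, -1)) = Mul(671105, Rational(1, 447260)) = Rational(134221, 89452)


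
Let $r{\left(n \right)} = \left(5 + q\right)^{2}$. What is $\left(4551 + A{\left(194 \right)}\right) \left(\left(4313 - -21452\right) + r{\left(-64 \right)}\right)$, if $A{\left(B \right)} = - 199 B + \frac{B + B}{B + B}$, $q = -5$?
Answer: $-877401310$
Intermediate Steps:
$A{\left(B \right)} = 1 - 199 B$ ($A{\left(B \right)} = - 199 B + \frac{2 B}{2 B} = - 199 B + 2 B \frac{1}{2 B} = - 199 B + 1 = 1 - 199 B$)
$r{\left(n \right)} = 0$ ($r{\left(n \right)} = \left(5 - 5\right)^{2} = 0^{2} = 0$)
$\left(4551 + A{\left(194 \right)}\right) \left(\left(4313 - -21452\right) + r{\left(-64 \right)}\right) = \left(4551 + \left(1 - 38606\right)\right) \left(\left(4313 - -21452\right) + 0\right) = \left(4551 + \left(1 - 38606\right)\right) \left(\left(4313 + 21452\right) + 0\right) = \left(4551 - 38605\right) \left(25765 + 0\right) = \left(-34054\right) 25765 = -877401310$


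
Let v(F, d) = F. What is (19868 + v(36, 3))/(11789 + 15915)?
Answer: 2488/3463 ≈ 0.71845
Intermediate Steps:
(19868 + v(36, 3))/(11789 + 15915) = (19868 + 36)/(11789 + 15915) = 19904/27704 = 19904*(1/27704) = 2488/3463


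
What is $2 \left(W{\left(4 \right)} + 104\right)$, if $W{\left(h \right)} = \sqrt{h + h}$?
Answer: $208 + 4 \sqrt{2} \approx 213.66$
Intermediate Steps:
$W{\left(h \right)} = \sqrt{2} \sqrt{h}$ ($W{\left(h \right)} = \sqrt{2 h} = \sqrt{2} \sqrt{h}$)
$2 \left(W{\left(4 \right)} + 104\right) = 2 \left(\sqrt{2} \sqrt{4} + 104\right) = 2 \left(\sqrt{2} \cdot 2 + 104\right) = 2 \left(2 \sqrt{2} + 104\right) = 2 \left(104 + 2 \sqrt{2}\right) = 208 + 4 \sqrt{2}$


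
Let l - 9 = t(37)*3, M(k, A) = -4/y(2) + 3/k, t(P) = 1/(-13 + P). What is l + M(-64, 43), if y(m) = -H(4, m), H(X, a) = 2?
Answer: 709/64 ≈ 11.078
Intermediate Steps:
y(m) = -2 (y(m) = -1*2 = -2)
M(k, A) = 2 + 3/k (M(k, A) = -4/(-2) + 3/k = -4*(-½) + 3/k = 2 + 3/k)
l = 73/8 (l = 9 + 3/(-13 + 37) = 9 + 3/24 = 9 + (1/24)*3 = 9 + ⅛ = 73/8 ≈ 9.1250)
l + M(-64, 43) = 73/8 + (2 + 3/(-64)) = 73/8 + (2 + 3*(-1/64)) = 73/8 + (2 - 3/64) = 73/8 + 125/64 = 709/64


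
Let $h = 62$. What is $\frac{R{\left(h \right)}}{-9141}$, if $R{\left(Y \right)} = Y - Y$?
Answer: $0$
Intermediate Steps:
$R{\left(Y \right)} = 0$
$\frac{R{\left(h \right)}}{-9141} = \frac{0}{-9141} = 0 \left(- \frac{1}{9141}\right) = 0$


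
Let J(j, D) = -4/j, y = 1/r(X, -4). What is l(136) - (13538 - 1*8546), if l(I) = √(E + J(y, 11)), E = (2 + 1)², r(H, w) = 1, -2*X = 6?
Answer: -4992 + √5 ≈ -4989.8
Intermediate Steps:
X = -3 (X = -½*6 = -3)
E = 9 (E = 3² = 9)
y = 1 (y = 1/1 = 1)
l(I) = √5 (l(I) = √(9 - 4/1) = √(9 - 4*1) = √(9 - 4) = √5)
l(136) - (13538 - 1*8546) = √5 - (13538 - 1*8546) = √5 - (13538 - 8546) = √5 - 1*4992 = √5 - 4992 = -4992 + √5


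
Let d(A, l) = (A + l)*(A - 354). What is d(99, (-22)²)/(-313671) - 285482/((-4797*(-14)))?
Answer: -13260563392/3510919503 ≈ -3.7769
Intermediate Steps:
d(A, l) = (-354 + A)*(A + l) (d(A, l) = (A + l)*(-354 + A) = (-354 + A)*(A + l))
d(99, (-22)²)/(-313671) - 285482/((-4797*(-14))) = (99² - 354*99 - 354*(-22)² + 99*(-22)²)/(-313671) - 285482/((-4797*(-14))) = (9801 - 35046 - 354*484 + 99*484)*(-1/313671) - 285482/67158 = (9801 - 35046 - 171336 + 47916)*(-1/313671) - 285482*1/67158 = -148665*(-1/313671) - 142741/33579 = 49555/104557 - 142741/33579 = -13260563392/3510919503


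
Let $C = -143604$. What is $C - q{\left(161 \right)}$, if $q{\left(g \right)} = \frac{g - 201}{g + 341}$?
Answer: $- \frac{36044584}{251} \approx -1.436 \cdot 10^{5}$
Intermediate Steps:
$q{\left(g \right)} = \frac{-201 + g}{341 + g}$
$C - q{\left(161 \right)} = -143604 - \frac{-201 + 161}{341 + 161} = -143604 - \frac{1}{502} \left(-40\right) = -143604 - - \frac{20}{251} = -143604 + \frac{20}{251} = - \frac{36044584}{251}$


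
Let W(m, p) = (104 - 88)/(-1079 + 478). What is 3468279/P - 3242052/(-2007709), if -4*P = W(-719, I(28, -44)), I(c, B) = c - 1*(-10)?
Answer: 380449116874329/730076 ≈ 5.2111e+8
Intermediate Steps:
I(c, B) = 10 + c (I(c, B) = c + 10 = 10 + c)
W(m, p) = -16/601 (W(m, p) = 16/(-601) = 16*(-1/601) = -16/601)
P = 4/601 (P = -1/4*(-16/601) = 4/601 ≈ 0.0066556)
3468279/P - 3242052/(-2007709) = 3468279/(4/601) - 3242052/(-2007709) = 3468279*(601/4) - 3242052*(-1/2007709) = 2084435679/4 + 294732/182519 = 380449116874329/730076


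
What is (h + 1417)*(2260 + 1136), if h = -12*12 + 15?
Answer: 4374048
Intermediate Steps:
h = -129 (h = -144 + 15 = -129)
(h + 1417)*(2260 + 1136) = (-129 + 1417)*(2260 + 1136) = 1288*3396 = 4374048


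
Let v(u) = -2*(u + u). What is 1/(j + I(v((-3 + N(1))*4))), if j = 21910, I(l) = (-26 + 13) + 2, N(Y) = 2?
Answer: 1/21899 ≈ 4.5664e-5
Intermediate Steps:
v(u) = -4*u
I(l) = -11 (I(l) = -13 + 2 = -11)
1/(j + I(v((-3 + N(1))*4))) = 1/(21910 - 11) = 1/21899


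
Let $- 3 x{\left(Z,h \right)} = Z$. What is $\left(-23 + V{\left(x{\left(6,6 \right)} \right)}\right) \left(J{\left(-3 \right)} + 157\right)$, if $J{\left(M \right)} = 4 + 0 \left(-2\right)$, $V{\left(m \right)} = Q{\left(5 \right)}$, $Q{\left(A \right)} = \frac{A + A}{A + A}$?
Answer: $-3542$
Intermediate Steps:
$x{\left(Z,h \right)} = - \frac{Z}{3}$
$Q{\left(A \right)} = 1$ ($Q{\left(A \right)} = \frac{2 A}{2 A} = 2 A \frac{1}{2 A} = 1$)
$V{\left(m \right)} = 1$
$J{\left(M \right)} = 4$ ($J{\left(M \right)} = 4 + 0 = 4$)
$\left(-23 + V{\left(x{\left(6,6 \right)} \right)}\right) \left(J{\left(-3 \right)} + 157\right) = \left(-23 + 1\right) \left(4 + 157\right) = \left(-22\right) 161 = -3542$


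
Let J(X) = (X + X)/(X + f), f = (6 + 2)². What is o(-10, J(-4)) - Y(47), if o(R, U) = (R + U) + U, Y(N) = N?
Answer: -859/15 ≈ -57.267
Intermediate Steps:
f = 64 (f = 8² = 64)
J(X) = 2*X/(64 + X) (J(X) = (X + X)/(X + 64) = (2*X)/(64 + X) = 2*X/(64 + X))
o(R, U) = R + 2*U
o(-10, J(-4)) - Y(47) = (-10 + 2*(2*(-4)/(64 - 4))) - 1*47 = (-10 + 2*(2*(-4)/60)) - 47 = (-10 + 2*(2*(-4)*(1/60))) - 47 = (-10 + 2*(-2/15)) - 47 = (-10 - 4/15) - 47 = -154/15 - 47 = -859/15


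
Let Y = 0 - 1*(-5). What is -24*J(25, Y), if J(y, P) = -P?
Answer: 120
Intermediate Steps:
Y = 5 (Y = 0 + 5 = 5)
-24*J(25, Y) = -(-24)*5 = -24*(-5) = 120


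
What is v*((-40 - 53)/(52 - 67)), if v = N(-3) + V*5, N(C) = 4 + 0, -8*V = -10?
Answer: 1271/20 ≈ 63.550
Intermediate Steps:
V = 5/4 (V = -⅛*(-10) = 5/4 ≈ 1.2500)
N(C) = 4
v = 41/4 (v = 4 + (5/4)*5 = 4 + 25/4 = 41/4 ≈ 10.250)
v*((-40 - 53)/(52 - 67)) = 41*((-40 - 53)/(52 - 67))/4 = 41*(-93/(-15))/4 = 41*(-93*(-1/15))/4 = (41/4)*(31/5) = 1271/20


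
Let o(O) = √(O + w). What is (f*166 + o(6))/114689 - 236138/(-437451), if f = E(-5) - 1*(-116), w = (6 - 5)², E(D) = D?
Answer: 5020414744/7167259677 + √7/114689 ≈ 0.70049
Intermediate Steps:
w = 1 (w = 1² = 1)
f = 111 (f = -5 - 1*(-116) = -5 + 116 = 111)
o(O) = √(1 + O) (o(O) = √(O + 1) = √(1 + O))
(f*166 + o(6))/114689 - 236138/(-437451) = (111*166 + √(1 + 6))/114689 - 236138/(-437451) = (18426 + √7)*(1/114689) - 236138*(-1/437451) = (18426/114689 + √7/114689) + 33734/62493 = 5020414744/7167259677 + √7/114689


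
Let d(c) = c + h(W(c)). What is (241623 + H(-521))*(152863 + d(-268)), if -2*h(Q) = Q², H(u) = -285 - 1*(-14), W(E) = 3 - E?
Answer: 27966542324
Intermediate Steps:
H(u) = -271 (H(u) = -285 + 14 = -271)
h(Q) = -Q²/2
d(c) = c - (3 - c)²/2
(241623 + H(-521))*(152863 + d(-268)) = (241623 - 271)*(152863 + (-268 - (-3 - 268)²/2)) = 241352*(152863 + (-268 - ½*(-271)²)) = 241352*(152863 + (-268 - ½*73441)) = 241352*(152863 + (-268 - 73441/2)) = 241352*(152863 - 73977/2) = 241352*(231749/2) = 27966542324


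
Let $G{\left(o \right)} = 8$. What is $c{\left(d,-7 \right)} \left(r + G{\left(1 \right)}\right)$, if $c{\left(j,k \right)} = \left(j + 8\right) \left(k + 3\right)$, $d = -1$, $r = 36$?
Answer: $-1232$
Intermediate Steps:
$c{\left(j,k \right)} = \left(3 + k\right) \left(8 + j\right)$ ($c{\left(j,k \right)} = \left(8 + j\right) \left(3 + k\right) = \left(3 + k\right) \left(8 + j\right)$)
$c{\left(d,-7 \right)} \left(r + G{\left(1 \right)}\right) = \left(24 + 3 \left(-1\right) + 8 \left(-7\right) - -7\right) \left(36 + 8\right) = \left(24 - 3 - 56 + 7\right) 44 = \left(-28\right) 44 = -1232$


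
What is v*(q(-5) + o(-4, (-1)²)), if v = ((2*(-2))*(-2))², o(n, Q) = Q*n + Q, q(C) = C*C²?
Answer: -8192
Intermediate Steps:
q(C) = C³
o(n, Q) = Q + Q*n
v = 64 (v = (-4*(-2))² = 8² = 64)
v*(q(-5) + o(-4, (-1)²)) = 64*((-5)³ + (-1)²*(1 - 4)) = 64*(-125 + 1*(-3)) = 64*(-125 - 3) = 64*(-128) = -8192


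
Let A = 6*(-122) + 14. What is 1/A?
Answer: -1/718 ≈ -0.0013928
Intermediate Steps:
A = -718 (A = -732 + 14 = -718)
1/A = 1/(-718) = -1/718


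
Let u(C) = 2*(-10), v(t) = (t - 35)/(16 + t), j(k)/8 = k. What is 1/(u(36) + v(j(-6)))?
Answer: -32/557 ≈ -0.057451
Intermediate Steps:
j(k) = 8*k
v(t) = (-35 + t)/(16 + t)
u(C) = -20
1/(u(36) + v(j(-6))) = 1/(-20 + (-35 + 8*(-6))/(16 + 8*(-6))) = 1/(-20 + (-35 - 48)/(16 - 48)) = 1/(-20 - 83/(-32)) = 1/(-20 - 1/32*(-83)) = 1/(-20 + 83/32) = 1/(-557/32) = -32/557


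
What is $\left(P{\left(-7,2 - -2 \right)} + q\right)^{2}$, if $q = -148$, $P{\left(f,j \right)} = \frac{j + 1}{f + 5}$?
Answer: $\frac{90601}{4} \approx 22650.0$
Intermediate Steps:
$P{\left(f,j \right)} = \frac{1 + j}{5 + f}$
$\left(P{\left(-7,2 - -2 \right)} + q\right)^{2} = \left(\frac{1 + \left(2 - -2\right)}{5 - 7} - 148\right)^{2} = \left(\frac{1 + \left(2 + 2\right)}{-2} - 148\right)^{2} = \left(- \frac{1 + 4}{2} - 148\right)^{2} = \left(\left(- \frac{1}{2}\right) 5 - 148\right)^{2} = \left(- \frac{5}{2} - 148\right)^{2} = \left(- \frac{301}{2}\right)^{2} = \frac{90601}{4}$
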